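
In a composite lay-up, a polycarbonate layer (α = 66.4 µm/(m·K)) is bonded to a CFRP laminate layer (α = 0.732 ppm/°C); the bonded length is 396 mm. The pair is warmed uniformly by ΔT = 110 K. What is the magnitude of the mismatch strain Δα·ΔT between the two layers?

Δα = |66.4 − 0.732|×10⁻⁶/K = 65.7×10⁻⁶/K.
Mismatch strain = Δα·ΔT = 65.7×10⁻⁶ × 110.0 = 7.22×10⁻³.

7.22×10⁻³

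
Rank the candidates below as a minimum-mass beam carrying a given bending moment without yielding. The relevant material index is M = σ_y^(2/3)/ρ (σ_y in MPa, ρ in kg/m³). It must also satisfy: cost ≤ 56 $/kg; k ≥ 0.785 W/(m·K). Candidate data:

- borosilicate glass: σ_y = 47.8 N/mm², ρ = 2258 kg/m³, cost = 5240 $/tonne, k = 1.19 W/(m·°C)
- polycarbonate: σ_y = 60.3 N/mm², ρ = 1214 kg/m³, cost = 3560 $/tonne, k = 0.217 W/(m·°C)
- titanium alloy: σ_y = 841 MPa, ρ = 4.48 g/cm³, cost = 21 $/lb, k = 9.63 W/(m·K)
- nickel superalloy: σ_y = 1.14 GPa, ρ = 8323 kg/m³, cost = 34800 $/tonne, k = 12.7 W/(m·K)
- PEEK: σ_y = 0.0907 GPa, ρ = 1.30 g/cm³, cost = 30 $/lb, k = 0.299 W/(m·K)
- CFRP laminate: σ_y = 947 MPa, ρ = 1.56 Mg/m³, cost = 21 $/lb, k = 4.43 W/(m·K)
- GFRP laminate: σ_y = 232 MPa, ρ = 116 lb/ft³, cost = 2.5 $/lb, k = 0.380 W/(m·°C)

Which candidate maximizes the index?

CFRP laminate

Screen on constraints: cost ≤ 56 $/kg; k ≥ 0.785 W/(m·K). Survivors: borosilicate glass, titanium alloy, nickel superalloy, CFRP laminate.
After converting to SI:
  borosilicate glass: σ_y = 47.80 MPa, ρ = 2258 kg/m³
  titanium alloy: σ_y = 841.0 MPa, ρ = 4480 kg/m³
  nickel superalloy: σ_y = 1140 MPa, ρ = 8323 kg/m³
  CFRP laminate: σ_y = 947.0 MPa, ρ = 1560 kg/m³
  CFRP laminate: M = 61.8×10⁻³
  titanium alloy: M = 19.9×10⁻³
  nickel superalloy: M = 13.1×10⁻³
  borosilicate glass: M = 5.83×10⁻³
CFRP laminate ranks first.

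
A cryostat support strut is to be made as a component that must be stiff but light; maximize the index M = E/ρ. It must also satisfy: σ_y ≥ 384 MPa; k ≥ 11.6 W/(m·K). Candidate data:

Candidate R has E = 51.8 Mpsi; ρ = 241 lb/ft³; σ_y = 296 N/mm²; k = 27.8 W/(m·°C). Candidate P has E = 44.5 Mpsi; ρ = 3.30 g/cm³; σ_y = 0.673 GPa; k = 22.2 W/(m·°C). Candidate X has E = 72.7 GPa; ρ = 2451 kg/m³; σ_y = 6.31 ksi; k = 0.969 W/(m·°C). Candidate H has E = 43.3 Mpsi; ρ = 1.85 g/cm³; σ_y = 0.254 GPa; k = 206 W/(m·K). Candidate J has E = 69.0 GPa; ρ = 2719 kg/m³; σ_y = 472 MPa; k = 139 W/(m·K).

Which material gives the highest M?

Screen on constraints: σ_y ≥ 384 MPa; k ≥ 11.6 W/(m·K). Survivors: candidate P, candidate J.
Convert each candidate to consistent units, then evaluate M:
  candidate P: E = 306.8 GPa, ρ = 3300 kg/m³
  candidate J: E = 69.00 GPa, ρ = 2719 kg/m³
  candidate P: M = 93.0 MN·m/kg
  candidate J: M = 25.4 MN·m/kg
The maximum is for candidate P.

candidate P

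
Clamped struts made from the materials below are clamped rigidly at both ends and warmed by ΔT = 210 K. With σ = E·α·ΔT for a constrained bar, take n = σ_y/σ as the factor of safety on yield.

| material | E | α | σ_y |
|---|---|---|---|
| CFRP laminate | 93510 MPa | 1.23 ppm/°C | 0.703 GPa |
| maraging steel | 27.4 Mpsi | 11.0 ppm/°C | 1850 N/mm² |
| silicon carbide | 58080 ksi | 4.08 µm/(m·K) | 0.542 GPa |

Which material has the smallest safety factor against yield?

silicon carbide

In consistent units (E in GPa, α in ×10⁻⁶/K, σ_y in MPa):
  CFRP laminate: E = 93.51, α = 1.23, σ_y = 703.0 → σ = 24.2 MPa, n = 29.1
  maraging steel: E = 188.9, α = 11.0, σ_y = 1850 → σ = 436 MPa, n = 4.24
  silicon carbide: E = 400.4, α = 4.08, σ_y = 542.0 → σ = 343 MPa, n = 1.58
Smallest n: silicon carbide with n = 1.58.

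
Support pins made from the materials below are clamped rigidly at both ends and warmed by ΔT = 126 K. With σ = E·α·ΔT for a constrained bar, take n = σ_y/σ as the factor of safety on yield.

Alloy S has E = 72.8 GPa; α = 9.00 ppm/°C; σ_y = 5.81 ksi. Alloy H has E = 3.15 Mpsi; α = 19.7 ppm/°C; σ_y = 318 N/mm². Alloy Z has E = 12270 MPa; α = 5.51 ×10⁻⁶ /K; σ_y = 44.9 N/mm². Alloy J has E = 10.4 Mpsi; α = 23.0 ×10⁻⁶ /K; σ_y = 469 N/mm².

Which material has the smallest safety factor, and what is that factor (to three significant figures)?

alloy S, n = 0.485

Converting E to GPa, α to ×10⁻⁶/K, σ_y to MPa, then σ and n for each:
  alloy S: E = 72.80, α = 9.00, σ_y = 40.06 → σ = 82.6 MPa, n = 0.485
  alloy H: E = 21.72, α = 19.7, σ_y = 318.0 → σ = 53.9 MPa, n = 5.90
  alloy Z: E = 12.27, α = 5.51, σ_y = 44.90 → σ = 8.52 MPa, n = 5.27
  alloy J: E = 71.71, α = 23.0, σ_y = 469.0 → σ = 208 MPa, n = 2.26
The minimum is alloy S at n = 0.485.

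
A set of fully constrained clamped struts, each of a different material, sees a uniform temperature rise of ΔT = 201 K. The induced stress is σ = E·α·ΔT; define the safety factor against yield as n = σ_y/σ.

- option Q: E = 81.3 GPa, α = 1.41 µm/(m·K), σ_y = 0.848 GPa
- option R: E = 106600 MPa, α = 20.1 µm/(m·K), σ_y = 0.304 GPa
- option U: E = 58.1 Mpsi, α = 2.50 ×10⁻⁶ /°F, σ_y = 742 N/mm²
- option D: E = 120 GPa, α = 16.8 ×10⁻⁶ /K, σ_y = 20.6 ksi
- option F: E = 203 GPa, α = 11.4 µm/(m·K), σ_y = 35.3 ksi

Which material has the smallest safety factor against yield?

option D

Per material, after unit conversion:
  option Q: E = 81.30, α = 1.41, σ_y = 848.0 → σ = 23.0 MPa, n = 36.8
  option R: E = 106.6, α = 20.1, σ_y = 304.0 → σ = 431 MPa, n = 0.706
  option U: E = 400.6, α = 4.50, σ_y = 742.0 → σ = 362 MPa, n = 2.05
  option D: E = 120.0, α = 16.8, σ_y = 142.0 → σ = 405 MPa, n = 0.351
  option F: E = 203.0, α = 11.4, σ_y = 243.4 → σ = 465 MPa, n = 0.523
Option D has the lowest safety factor, n = 0.351.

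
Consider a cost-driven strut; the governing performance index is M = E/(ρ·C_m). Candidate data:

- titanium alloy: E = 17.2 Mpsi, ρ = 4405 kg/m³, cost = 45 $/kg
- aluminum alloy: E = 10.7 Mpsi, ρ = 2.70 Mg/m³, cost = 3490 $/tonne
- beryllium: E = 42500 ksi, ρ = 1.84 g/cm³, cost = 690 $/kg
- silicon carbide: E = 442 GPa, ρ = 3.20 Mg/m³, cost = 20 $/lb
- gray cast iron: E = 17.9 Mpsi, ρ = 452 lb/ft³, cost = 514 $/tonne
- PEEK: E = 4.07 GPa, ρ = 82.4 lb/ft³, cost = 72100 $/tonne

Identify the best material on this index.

After converting to SI:
  titanium alloy: E = 118.6 GPa, ρ = 4405 kg/m³, cost = 45.00 $/kg
  aluminum alloy: E = 73.77 GPa, ρ = 2700 kg/m³, cost = 3.490 $/kg
  beryllium: E = 293.0 GPa, ρ = 1840 kg/m³, cost = 690.0 $/kg
  silicon carbide: E = 442.0 GPa, ρ = 3200 kg/m³, cost = 44.09 $/kg
  gray cast iron: E = 123.4 GPa, ρ = 7240 kg/m³, cost = 0.5140 $/kg
  PEEK: E = 4.070 GPa, ρ = 1320 kg/m³, cost = 72.10 $/kg
  gray cast iron: M = 33.2 MN·m per $
  aluminum alloy: M = 7.83 MN·m per $
  silicon carbide: M = 3.13 MN·m per $
  titanium alloy: M = 0.598 MN·m per $
  beryllium: M = 0.231 MN·m per $
  PEEK: M = 0.0428 MN·m per $
Gray cast iron has the largest M.

gray cast iron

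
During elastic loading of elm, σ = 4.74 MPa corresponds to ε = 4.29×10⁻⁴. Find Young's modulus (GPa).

E = σ/ε = 4.74 MPa / 4.29×10⁻⁴ = 11050 MPa = 11.0 GPa.

11.0 GPa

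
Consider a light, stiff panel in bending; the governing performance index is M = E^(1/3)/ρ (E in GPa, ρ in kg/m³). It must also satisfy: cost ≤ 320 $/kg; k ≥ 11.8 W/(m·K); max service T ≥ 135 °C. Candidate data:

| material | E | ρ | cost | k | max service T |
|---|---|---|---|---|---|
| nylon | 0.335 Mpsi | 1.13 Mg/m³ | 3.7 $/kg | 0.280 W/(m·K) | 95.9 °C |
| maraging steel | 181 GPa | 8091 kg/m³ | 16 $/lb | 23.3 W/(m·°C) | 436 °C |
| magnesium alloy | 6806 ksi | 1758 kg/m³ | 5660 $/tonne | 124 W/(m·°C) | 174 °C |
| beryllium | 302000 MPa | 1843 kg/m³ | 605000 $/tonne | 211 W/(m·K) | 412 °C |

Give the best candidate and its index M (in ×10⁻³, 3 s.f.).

magnesium alloy, M = 2.05×10⁻³

Screen on constraints: cost ≤ 320 $/kg; k ≥ 11.8 W/(m·K); max service T ≥ 135 °C. Survivors: maraging steel, magnesium alloy.
Normalizing units and computing the index:
  maraging steel: E = 181.0 GPa, ρ = 8091 kg/m³
  magnesium alloy: E = 46.93 GPa, ρ = 1758 kg/m³
  magnesium alloy: M = 2.05×10⁻³
  maraging steel: M = 0.699×10⁻³
The maximum is for magnesium alloy.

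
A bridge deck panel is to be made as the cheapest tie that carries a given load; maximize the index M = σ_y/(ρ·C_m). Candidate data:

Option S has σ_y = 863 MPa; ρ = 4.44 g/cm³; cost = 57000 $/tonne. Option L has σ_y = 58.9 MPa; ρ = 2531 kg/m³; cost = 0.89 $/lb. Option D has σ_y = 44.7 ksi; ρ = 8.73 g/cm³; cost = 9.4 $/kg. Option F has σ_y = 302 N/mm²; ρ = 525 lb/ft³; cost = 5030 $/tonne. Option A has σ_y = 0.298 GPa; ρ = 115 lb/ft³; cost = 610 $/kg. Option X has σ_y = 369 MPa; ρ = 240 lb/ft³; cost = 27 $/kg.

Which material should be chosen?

option L

Putting every candidate on a common basis:
  option S: σ_y = 863.0 MPa, ρ = 4440 kg/m³, cost = 57.00 $/kg
  option L: σ_y = 58.90 MPa, ρ = 2531 kg/m³, cost = 1.962 $/kg
  option D: σ_y = 308.2 MPa, ρ = 8730 kg/m³, cost = 9.400 $/kg
  option F: σ_y = 302.0 MPa, ρ = 8410 kg/m³, cost = 5.030 $/kg
  option A: σ_y = 298.0 MPa, ρ = 1842 kg/m³, cost = 610.0 $/kg
  option X: σ_y = 369.0 MPa, ρ = 3844 kg/m³, cost = 27.00 $/kg
  option L: M = 11.9 kN·m per $
  option F: M = 7.14 kN·m per $
  option D: M = 3.76 kN·m per $
  option X: M = 3.55 kN·m per $
  option S: M = 3.41 kN·m per $
  option A: M = 0.265 kN·m per $
Option L has the largest M.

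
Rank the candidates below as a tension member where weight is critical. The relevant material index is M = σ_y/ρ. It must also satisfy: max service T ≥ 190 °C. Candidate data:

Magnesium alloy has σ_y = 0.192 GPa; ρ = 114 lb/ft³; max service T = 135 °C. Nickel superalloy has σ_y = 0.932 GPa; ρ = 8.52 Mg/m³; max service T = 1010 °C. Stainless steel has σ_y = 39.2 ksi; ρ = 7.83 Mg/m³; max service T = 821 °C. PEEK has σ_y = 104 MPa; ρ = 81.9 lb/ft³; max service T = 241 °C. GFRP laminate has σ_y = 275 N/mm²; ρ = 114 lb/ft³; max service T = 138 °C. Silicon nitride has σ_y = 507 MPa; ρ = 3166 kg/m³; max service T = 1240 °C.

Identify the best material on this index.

silicon nitride

Screen on constraints: max service T ≥ 190 °C. Survivors: nickel superalloy, stainless steel, PEEK, silicon nitride.
After converting to SI:
  nickel superalloy: σ_y = 932.0 MPa, ρ = 8520 kg/m³
  stainless steel: σ_y = 270.3 MPa, ρ = 7830 kg/m³
  PEEK: σ_y = 104.0 MPa, ρ = 1312 kg/m³
  silicon nitride: σ_y = 507.0 MPa, ρ = 3166 kg/m³
  silicon nitride: M = 160 kN·m/kg
  nickel superalloy: M = 109 kN·m/kg
  PEEK: M = 79.3 kN·m/kg
  stainless steel: M = 34.5 kN·m/kg
The maximum is for silicon nitride.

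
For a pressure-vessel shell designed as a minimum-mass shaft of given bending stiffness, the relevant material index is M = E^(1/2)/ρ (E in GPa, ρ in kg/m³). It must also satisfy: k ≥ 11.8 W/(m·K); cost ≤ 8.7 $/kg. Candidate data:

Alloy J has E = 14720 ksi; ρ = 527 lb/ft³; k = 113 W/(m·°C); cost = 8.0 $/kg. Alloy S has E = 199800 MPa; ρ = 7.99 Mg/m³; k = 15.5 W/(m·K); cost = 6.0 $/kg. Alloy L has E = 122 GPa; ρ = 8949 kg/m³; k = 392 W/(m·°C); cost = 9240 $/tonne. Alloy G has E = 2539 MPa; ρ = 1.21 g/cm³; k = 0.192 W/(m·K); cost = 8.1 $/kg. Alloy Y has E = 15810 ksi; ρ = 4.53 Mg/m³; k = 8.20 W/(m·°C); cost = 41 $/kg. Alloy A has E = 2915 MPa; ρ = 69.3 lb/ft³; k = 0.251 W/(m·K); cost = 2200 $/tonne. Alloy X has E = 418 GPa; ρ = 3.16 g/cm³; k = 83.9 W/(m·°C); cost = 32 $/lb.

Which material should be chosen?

Screen on constraints: k ≥ 11.8 W/(m·K); cost ≤ 8.7 $/kg. Survivors: alloy J, alloy S.
Convert each candidate to consistent units, then evaluate M:
  alloy J: E = 101.5 GPa, ρ = 8442 kg/m³
  alloy S: E = 199.8 GPa, ρ = 7990 kg/m³
  alloy S: M = 1.77×10⁻³
  alloy J: M = 1.19×10⁻³
Alloy S has the largest M.

alloy S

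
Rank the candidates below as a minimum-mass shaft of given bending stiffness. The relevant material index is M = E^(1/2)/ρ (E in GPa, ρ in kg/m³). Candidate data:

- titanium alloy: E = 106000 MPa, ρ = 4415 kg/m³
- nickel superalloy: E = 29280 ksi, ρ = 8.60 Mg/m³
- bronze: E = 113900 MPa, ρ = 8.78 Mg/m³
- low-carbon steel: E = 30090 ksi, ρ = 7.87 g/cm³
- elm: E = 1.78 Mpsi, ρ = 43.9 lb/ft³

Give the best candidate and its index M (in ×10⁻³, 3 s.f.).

elm, M = 4.98×10⁻³

Normalizing units and computing the index:
  titanium alloy: E = 106.0 GPa, ρ = 4415 kg/m³
  nickel superalloy: E = 201.9 GPa, ρ = 8600 kg/m³
  bronze: E = 113.9 GPa, ρ = 8780 kg/m³
  low-carbon steel: E = 207.5 GPa, ρ = 7870 kg/m³
  elm: E = 12.27 GPa, ρ = 703.2 kg/m³
  elm: M = 4.98×10⁻³
  titanium alloy: M = 2.33×10⁻³
  low-carbon steel: M = 1.83×10⁻³
  nickel superalloy: M = 1.65×10⁻³
  bronze: M = 1.22×10⁻³
Elm has the largest M.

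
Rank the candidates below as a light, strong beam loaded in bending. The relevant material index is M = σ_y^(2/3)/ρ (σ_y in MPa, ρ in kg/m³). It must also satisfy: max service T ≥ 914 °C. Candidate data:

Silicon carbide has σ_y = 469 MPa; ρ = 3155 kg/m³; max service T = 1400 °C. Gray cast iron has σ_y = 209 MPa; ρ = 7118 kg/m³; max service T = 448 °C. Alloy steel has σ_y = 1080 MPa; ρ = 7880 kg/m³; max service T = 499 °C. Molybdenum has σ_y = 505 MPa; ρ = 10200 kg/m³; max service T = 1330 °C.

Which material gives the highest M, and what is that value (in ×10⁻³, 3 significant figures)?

Screen on constraints: max service T ≥ 914 °C. Survivors: silicon carbide, molybdenum.
Per-candidate index values:
  silicon carbide: M = 19.1×10⁻³
  molybdenum: M = 6.22×10⁻³
The maximum is for silicon carbide.

silicon carbide, M = 19.1×10⁻³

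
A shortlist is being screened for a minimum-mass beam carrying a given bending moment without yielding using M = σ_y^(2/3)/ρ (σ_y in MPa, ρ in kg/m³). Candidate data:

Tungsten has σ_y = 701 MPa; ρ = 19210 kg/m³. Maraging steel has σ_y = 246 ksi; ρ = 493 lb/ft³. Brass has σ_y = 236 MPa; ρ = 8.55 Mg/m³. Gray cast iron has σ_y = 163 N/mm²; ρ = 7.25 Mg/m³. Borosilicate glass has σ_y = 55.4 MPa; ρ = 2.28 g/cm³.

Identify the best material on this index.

maraging steel

After converting to SI:
  tungsten: σ_y = 701.0 MPa, ρ = 19210 kg/m³
  maraging steel: σ_y = 1696 MPa, ρ = 7897 kg/m³
  brass: σ_y = 236.0 MPa, ρ = 8550 kg/m³
  gray cast iron: σ_y = 163.0 MPa, ρ = 7250 kg/m³
  borosilicate glass: σ_y = 55.40 MPa, ρ = 2280 kg/m³
  maraging steel: M = 18.0×10⁻³
  borosilicate glass: M = 6.37×10⁻³
  brass: M = 4.47×10⁻³
  gray cast iron: M = 4.12×10⁻³
  tungsten: M = 4.11×10⁻³
Highest index: maraging steel.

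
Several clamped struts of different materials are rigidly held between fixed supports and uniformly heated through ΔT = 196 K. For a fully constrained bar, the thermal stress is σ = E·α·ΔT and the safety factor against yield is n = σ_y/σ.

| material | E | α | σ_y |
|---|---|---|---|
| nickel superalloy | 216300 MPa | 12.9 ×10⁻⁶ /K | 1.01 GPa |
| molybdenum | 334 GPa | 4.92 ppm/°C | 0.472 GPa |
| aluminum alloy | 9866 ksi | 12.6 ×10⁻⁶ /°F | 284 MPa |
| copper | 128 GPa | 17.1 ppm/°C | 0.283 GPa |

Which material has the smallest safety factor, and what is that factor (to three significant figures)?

copper, n = 0.660

In consistent units (E in GPa, α in ×10⁻⁶/K, σ_y in MPa):
  nickel superalloy: E = 216.3, α = 12.9, σ_y = 1010 → σ = 547 MPa, n = 1.85
  molybdenum: E = 334.0, α = 4.92, σ_y = 472.0 → σ = 322 MPa, n = 1.47
  aluminum alloy: E = 68.02, α = 22.7, σ_y = 284.0 → σ = 302 MPa, n = 0.939
  copper: E = 128.0, α = 17.1, σ_y = 283.0 → σ = 429 MPa, n = 0.660
Copper has the lowest safety factor, n = 0.660.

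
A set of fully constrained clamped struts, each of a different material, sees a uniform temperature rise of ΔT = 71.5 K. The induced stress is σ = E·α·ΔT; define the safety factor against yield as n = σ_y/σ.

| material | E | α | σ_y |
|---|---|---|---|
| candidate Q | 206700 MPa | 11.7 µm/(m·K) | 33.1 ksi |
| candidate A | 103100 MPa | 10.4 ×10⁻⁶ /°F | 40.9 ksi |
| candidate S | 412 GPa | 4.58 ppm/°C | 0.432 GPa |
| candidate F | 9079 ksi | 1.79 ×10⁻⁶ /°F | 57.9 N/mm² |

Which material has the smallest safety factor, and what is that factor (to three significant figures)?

Per material, after unit conversion:
  candidate Q: E = 206.7, α = 11.7, σ_y = 228.2 → σ = 173 MPa, n = 1.32
  candidate A: E = 103.1, α = 18.7, σ_y = 282.0 → σ = 138 MPa, n = 2.04
  candidate S: E = 412.0, α = 4.58, σ_y = 432.0 → σ = 135 MPa, n = 3.20
  candidate F: E = 62.60, α = 3.22, σ_y = 57.90 → σ = 14.4 MPa, n = 4.02
Smallest n: candidate Q with n = 1.32.

candidate Q, n = 1.32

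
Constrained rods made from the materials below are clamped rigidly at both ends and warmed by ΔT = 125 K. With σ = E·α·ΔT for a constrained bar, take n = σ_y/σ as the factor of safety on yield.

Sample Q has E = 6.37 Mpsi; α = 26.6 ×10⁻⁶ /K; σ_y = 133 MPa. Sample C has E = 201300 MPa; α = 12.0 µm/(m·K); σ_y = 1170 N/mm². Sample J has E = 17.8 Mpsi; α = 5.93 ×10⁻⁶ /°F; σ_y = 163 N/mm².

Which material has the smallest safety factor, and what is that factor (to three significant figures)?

sample Q, n = 0.911

Per material, after unit conversion:
  sample Q: E = 43.92, α = 26.6, σ_y = 133.0 → σ = 146 MPa, n = 0.911
  sample C: E = 201.3, α = 12.0, σ_y = 1170 → σ = 302 MPa, n = 3.87
  sample J: E = 122.7, α = 10.7, σ_y = 163.0 → σ = 164 MPa, n = 0.995
The minimum is sample Q at n = 0.911.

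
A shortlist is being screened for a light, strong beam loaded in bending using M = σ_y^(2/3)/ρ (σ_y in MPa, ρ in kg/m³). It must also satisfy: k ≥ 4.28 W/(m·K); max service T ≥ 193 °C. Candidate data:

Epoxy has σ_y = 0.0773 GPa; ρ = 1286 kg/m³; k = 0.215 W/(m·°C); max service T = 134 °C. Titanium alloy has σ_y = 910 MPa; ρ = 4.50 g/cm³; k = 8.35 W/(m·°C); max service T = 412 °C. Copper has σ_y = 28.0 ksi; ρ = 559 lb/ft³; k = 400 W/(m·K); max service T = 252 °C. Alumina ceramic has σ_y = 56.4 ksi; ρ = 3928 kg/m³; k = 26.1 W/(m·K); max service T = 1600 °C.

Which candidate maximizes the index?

titanium alloy

Screen on constraints: k ≥ 4.28 W/(m·K); max service T ≥ 193 °C. Survivors: titanium alloy, copper, alumina ceramic.
Putting every candidate on a common basis:
  titanium alloy: σ_y = 910.0 MPa, ρ = 4500 kg/m³
  copper: σ_y = 193.1 MPa, ρ = 8954 kg/m³
  alumina ceramic: σ_y = 388.9 MPa, ρ = 3928 kg/m³
  titanium alloy: M = 20.9×10⁻³
  alumina ceramic: M = 13.6×10⁻³
  copper: M = 3.73×10⁻³
Titanium alloy ranks first.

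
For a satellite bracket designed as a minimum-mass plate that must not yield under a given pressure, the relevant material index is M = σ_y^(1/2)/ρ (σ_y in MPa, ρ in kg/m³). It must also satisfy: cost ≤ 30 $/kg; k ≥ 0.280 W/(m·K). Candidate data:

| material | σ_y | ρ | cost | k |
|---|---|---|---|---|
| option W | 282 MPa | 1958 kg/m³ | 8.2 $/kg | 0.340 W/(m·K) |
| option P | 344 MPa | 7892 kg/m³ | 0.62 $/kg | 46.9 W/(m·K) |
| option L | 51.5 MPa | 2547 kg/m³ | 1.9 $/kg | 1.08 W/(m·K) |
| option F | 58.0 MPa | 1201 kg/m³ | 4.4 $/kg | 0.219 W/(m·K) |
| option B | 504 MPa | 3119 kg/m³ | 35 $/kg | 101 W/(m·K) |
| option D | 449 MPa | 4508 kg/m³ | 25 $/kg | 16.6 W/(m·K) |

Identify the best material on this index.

option W

Screen on constraints: cost ≤ 30 $/kg; k ≥ 0.280 W/(m·K). Survivors: option W, option P, option L, option D.
Evaluate M for each candidate:
  option W: M = 8.58×10⁻³
  option D: M = 4.70×10⁻³
  option L: M = 2.82×10⁻³
  option P: M = 2.35×10⁻³
Option W ranks first.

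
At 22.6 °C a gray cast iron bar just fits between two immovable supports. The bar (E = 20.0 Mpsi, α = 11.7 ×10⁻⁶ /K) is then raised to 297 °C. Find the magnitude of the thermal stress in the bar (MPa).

E = 20.0 Mpsi = 137.9 GPa.
ΔT = 274.4 K. Constrained thermal stress σ = E·α·ΔT = 137.9×10³ MPa × 11.7×10⁻⁶ × 274.4 = 443 MPa (compressive).

443 MPa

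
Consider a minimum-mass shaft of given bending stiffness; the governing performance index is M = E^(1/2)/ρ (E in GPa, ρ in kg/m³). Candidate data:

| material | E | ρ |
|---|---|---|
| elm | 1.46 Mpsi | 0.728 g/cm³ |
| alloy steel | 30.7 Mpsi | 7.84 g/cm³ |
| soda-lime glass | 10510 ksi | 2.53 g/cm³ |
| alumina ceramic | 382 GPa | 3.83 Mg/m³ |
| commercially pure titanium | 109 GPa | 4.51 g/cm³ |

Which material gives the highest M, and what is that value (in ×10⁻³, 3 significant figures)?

Convert each candidate to consistent units, then evaluate M:
  elm: E = 10.07 GPa, ρ = 728.0 kg/m³
  alloy steel: E = 211.7 GPa, ρ = 7840 kg/m³
  soda-lime glass: E = 72.46 GPa, ρ = 2530 kg/m³
  alumina ceramic: E = 382.0 GPa, ρ = 3830 kg/m³
  commercially pure titanium: E = 109.0 GPa, ρ = 4510 kg/m³
  alumina ceramic: M = 5.10×10⁻³
  elm: M = 4.36×10⁻³
  soda-lime glass: M = 3.36×10⁻³
  commercially pure titanium: M = 2.31×10⁻³
  alloy steel: M = 1.86×10⁻³
Alumina ceramic ranks first.

alumina ceramic, M = 5.10×10⁻³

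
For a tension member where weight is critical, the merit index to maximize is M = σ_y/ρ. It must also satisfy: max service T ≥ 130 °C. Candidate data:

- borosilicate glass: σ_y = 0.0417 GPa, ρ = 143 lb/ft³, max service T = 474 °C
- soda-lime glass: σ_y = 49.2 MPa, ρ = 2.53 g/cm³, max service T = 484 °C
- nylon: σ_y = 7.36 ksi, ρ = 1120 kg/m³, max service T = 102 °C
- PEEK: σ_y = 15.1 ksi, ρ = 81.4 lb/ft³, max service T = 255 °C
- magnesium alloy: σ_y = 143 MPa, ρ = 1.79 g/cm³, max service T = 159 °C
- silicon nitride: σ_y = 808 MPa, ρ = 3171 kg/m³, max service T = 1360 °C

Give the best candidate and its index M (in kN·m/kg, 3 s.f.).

Screen on constraints: max service T ≥ 130 °C. Survivors: borosilicate glass, soda-lime glass, PEEK, magnesium alloy, silicon nitride.
In SI units:
  borosilicate glass: σ_y = 41.70 MPa, ρ = 2291 kg/m³
  soda-lime glass: σ_y = 49.20 MPa, ρ = 2530 kg/m³
  PEEK: σ_y = 104.1 MPa, ρ = 1304 kg/m³
  magnesium alloy: σ_y = 143.0 MPa, ρ = 1790 kg/m³
  silicon nitride: σ_y = 808.0 MPa, ρ = 3171 kg/m³
  silicon nitride: M = 255 kN·m/kg
  magnesium alloy: M = 79.9 kN·m/kg
  PEEK: M = 79.8 kN·m/kg
  soda-lime glass: M = 19.4 kN·m/kg
  borosilicate glass: M = 18.2 kN·m/kg
Silicon nitride ranks first.

silicon nitride, M = 255 kN·m/kg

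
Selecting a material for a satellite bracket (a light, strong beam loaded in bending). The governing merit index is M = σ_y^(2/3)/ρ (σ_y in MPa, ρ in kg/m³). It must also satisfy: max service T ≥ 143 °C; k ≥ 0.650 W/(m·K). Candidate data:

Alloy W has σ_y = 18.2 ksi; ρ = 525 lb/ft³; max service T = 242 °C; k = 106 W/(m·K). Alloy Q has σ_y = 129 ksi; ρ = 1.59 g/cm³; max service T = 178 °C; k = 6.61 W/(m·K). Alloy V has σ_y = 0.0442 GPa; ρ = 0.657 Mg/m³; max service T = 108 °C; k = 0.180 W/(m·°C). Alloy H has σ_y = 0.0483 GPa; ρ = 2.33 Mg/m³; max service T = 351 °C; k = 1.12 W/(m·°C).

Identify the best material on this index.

alloy Q

Screen on constraints: max service T ≥ 143 °C; k ≥ 0.650 W/(m·K). Survivors: alloy W, alloy Q, alloy H.
After converting to SI:
  alloy W: σ_y = 125.5 MPa, ρ = 8410 kg/m³
  alloy Q: σ_y = 889.4 MPa, ρ = 1590 kg/m³
  alloy H: σ_y = 48.30 MPa, ρ = 2330 kg/m³
  alloy Q: M = 58.2×10⁻³
  alloy H: M = 5.69×10⁻³
  alloy W: M = 2.98×10⁻³
Alloy Q has the largest M.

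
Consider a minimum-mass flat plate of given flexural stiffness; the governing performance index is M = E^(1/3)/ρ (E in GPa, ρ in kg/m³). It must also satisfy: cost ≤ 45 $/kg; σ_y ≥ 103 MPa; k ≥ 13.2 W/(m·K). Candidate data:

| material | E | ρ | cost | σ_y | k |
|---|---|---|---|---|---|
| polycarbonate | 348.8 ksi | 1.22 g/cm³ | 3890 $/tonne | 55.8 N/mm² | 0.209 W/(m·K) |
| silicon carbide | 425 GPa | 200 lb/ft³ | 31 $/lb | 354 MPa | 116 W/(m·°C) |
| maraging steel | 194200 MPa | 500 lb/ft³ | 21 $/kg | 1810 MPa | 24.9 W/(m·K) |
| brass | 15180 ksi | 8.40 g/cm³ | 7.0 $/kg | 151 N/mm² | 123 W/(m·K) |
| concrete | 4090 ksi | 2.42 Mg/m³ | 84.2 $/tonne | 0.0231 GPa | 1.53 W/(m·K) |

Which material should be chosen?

maraging steel

Screen on constraints: cost ≤ 45 $/kg; σ_y ≥ 103 MPa; k ≥ 13.2 W/(m·K). Survivors: maraging steel, brass.
Normalizing units and computing the index:
  maraging steel: E = 194.2 GPa, ρ = 8009 kg/m³
  brass: E = 104.7 GPa, ρ = 8400 kg/m³
  maraging steel: M = 0.723×10⁻³
  brass: M = 0.561×10⁻³
Maraging steel ranks first.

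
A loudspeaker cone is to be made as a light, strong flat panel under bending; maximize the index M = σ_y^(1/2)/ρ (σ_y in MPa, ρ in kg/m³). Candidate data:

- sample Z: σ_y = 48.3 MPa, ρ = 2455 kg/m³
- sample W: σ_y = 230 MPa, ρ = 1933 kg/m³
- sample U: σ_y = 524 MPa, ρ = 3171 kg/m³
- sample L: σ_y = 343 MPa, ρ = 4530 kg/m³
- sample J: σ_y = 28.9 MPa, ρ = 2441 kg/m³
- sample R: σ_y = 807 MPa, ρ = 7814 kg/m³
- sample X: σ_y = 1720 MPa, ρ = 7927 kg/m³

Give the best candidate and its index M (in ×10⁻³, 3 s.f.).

Evaluate M for each candidate:
  sample W: M = 7.85×10⁻³
  sample U: M = 7.22×10⁻³
  sample X: M = 5.23×10⁻³
  sample L: M = 4.09×10⁻³
  sample R: M = 3.64×10⁻³
  sample Z: M = 2.83×10⁻³
  sample J: M = 2.20×10⁻³
Highest index: sample W.

sample W, M = 7.85×10⁻³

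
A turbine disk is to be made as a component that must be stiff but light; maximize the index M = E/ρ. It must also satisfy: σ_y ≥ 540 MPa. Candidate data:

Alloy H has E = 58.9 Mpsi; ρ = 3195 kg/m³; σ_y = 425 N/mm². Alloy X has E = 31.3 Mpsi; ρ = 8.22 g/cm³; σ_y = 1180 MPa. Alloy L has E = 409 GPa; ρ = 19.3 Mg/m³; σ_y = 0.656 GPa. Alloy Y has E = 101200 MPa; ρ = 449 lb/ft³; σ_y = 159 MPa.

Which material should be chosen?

alloy X

Screen on constraints: σ_y ≥ 540 MPa. Survivors: alloy X, alloy L.
Convert each candidate to consistent units, then evaluate M:
  alloy X: E = 215.8 GPa, ρ = 8220 kg/m³
  alloy L: E = 409.0 GPa, ρ = 19300 kg/m³
  alloy X: M = 26.3 MN·m/kg
  alloy L: M = 21.2 MN·m/kg
Alloy X ranks first.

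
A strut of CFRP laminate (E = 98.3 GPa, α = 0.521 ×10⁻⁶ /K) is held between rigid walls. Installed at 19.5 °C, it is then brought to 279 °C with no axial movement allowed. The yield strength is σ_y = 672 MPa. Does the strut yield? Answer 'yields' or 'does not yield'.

ΔT = 259.5 K. Constrained thermal stress σ = E·α·ΔT = 98.30×10³ MPa × 0.521×10⁻⁶ × 259.5 = 13.3 MPa (compressive).
Compare to σ_y = 672 MPa: σ < σ_y, so it does not yield.

does not yield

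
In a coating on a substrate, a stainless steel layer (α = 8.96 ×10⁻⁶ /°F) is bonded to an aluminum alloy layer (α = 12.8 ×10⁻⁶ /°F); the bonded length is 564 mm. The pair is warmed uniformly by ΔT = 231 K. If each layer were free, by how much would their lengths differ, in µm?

901 µm

stainless steel: α = 8.96×10⁻⁶/°F × 9/5 = 16.1×10⁻⁶/K.
aluminum alloy: α = 12.8×10⁻⁶/°F × 9/5 = 23.0×10⁻⁶/K.
Δα = |16.1 − 23.0|×10⁻⁶/K = 6.91×10⁻⁶/K.
ΔL_mismatch = Δα·L·ΔT = 6.91×10⁻⁶ × 564.0 mm × 231.0 K = 901 µm.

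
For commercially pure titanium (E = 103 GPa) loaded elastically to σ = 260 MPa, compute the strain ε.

ε = σ/E = 260 / 103000 = 2.52×10⁻³.

2.52×10⁻³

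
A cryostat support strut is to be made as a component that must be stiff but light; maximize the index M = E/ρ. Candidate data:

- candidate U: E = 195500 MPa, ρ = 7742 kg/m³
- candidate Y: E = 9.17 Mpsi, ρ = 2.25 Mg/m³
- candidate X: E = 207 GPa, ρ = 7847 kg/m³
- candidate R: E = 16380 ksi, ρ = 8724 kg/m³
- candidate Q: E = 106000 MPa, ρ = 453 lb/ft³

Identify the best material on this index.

candidate Y

Normalizing units and computing the index:
  candidate U: E = 195.5 GPa, ρ = 7742 kg/m³
  candidate Y: E = 63.22 GPa, ρ = 2250 kg/m³
  candidate X: E = 207.0 GPa, ρ = 7847 kg/m³
  candidate R: E = 112.9 GPa, ρ = 8724 kg/m³
  candidate Q: E = 106.0 GPa, ρ = 7256 kg/m³
  candidate Y: M = 28.1 MN·m/kg
  candidate X: M = 26.4 MN·m/kg
  candidate U: M = 25.3 MN·m/kg
  candidate Q: M = 14.6 MN·m/kg
  candidate R: M = 12.9 MN·m/kg
Candidate Y has the largest M.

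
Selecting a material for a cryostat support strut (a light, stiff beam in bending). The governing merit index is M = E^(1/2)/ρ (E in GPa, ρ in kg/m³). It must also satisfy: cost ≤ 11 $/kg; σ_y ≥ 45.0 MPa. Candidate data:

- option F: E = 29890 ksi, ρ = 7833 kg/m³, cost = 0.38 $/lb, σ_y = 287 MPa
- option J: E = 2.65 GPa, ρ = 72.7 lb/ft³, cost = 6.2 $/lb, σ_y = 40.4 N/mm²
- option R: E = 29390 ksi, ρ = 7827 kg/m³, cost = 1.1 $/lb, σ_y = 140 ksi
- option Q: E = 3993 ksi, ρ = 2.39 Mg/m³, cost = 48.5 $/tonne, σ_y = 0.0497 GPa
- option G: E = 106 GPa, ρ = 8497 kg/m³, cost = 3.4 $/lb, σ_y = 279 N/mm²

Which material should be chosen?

Screen on constraints: cost ≤ 11 $/kg; σ_y ≥ 45.0 MPa. Survivors: option F, option R, option Q, option G.
Normalizing units and computing the index:
  option F: E = 206.1 GPa, ρ = 7833 kg/m³
  option R: E = 202.6 GPa, ρ = 7827 kg/m³
  option Q: E = 27.53 GPa, ρ = 2390 kg/m³
  option G: E = 106.0 GPa, ρ = 8497 kg/m³
  option Q: M = 2.20×10⁻³
  option F: M = 1.83×10⁻³
  option R: M = 1.82×10⁻³
  option G: M = 1.21×10⁻³
The maximum is for option Q.

option Q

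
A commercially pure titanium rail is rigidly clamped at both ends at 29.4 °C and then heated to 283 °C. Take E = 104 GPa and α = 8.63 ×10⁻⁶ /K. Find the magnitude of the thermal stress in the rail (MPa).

ΔT = 253.6 K. Constrained thermal stress σ = E·α·ΔT = 104.0×10³ MPa × 8.63×10⁻⁶ × 253.6 = 228 MPa (compressive).

228 MPa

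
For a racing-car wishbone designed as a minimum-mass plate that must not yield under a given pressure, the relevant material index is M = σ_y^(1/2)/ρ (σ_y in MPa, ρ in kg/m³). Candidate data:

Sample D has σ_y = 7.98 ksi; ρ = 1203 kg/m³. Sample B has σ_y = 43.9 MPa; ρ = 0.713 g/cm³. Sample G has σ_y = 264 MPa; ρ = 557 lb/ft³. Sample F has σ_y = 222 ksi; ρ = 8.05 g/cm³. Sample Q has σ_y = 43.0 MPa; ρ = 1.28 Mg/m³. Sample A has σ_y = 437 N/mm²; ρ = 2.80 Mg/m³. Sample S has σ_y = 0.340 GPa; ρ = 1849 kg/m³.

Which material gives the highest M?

Convert each candidate to consistent units, then evaluate M:
  sample D: σ_y = 55.02 MPa, ρ = 1203 kg/m³
  sample B: σ_y = 43.90 MPa, ρ = 713.0 kg/m³
  sample G: σ_y = 264.0 MPa, ρ = 8922 kg/m³
  sample F: σ_y = 1531 MPa, ρ = 8050 kg/m³
  sample Q: σ_y = 43.00 MPa, ρ = 1280 kg/m³
  sample A: σ_y = 437.0 MPa, ρ = 2800 kg/m³
  sample S: σ_y = 340.0 MPa, ρ = 1849 kg/m³
  sample S: M = 9.97×10⁻³
  sample B: M = 9.29×10⁻³
  sample A: M = 7.47×10⁻³
  sample D: M = 6.17×10⁻³
  sample Q: M = 5.12×10⁻³
  sample F: M = 4.86×10⁻³
  sample G: M = 1.82×10⁻³
The maximum is for sample S.

sample S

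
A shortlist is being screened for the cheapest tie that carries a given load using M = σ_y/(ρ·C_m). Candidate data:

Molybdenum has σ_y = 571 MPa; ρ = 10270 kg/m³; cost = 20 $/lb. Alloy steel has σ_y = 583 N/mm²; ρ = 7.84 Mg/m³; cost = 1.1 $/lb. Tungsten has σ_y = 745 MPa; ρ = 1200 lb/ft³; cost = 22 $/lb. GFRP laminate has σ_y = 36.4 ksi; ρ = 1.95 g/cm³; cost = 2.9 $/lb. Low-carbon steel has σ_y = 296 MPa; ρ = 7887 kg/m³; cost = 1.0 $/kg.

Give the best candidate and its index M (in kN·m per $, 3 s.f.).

low-carbon steel, M = 37.5 kN·m per $

In SI units:
  molybdenum: σ_y = 571.0 MPa, ρ = 10270 kg/m³, cost = 44.09 $/kg
  alloy steel: σ_y = 583.0 MPa, ρ = 7840 kg/m³, cost = 2.425 $/kg
  tungsten: σ_y = 745.0 MPa, ρ = 19220 kg/m³, cost = 48.50 $/kg
  GFRP laminate: σ_y = 251.0 MPa, ρ = 1950 kg/m³, cost = 6.393 $/kg
  low-carbon steel: σ_y = 296.0 MPa, ρ = 7887 kg/m³, cost = 1.000 $/kg
  low-carbon steel: M = 37.5 kN·m per $
  alloy steel: M = 30.7 kN·m per $
  GFRP laminate: M = 20.1 kN·m per $
  molybdenum: M = 1.26 kN·m per $
  tungsten: M = 0.799 kN·m per $
Low-carbon steel ranks first.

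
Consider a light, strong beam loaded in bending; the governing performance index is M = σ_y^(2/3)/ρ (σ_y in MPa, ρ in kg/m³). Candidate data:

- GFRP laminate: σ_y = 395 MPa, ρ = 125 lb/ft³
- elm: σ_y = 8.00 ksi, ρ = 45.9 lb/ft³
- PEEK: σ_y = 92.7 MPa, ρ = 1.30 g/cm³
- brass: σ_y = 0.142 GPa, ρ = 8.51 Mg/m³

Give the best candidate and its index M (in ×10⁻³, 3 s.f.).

GFRP laminate, M = 26.9×10⁻³

Convert each candidate to consistent units, then evaluate M:
  GFRP laminate: σ_y = 395.0 MPa, ρ = 2002 kg/m³
  elm: σ_y = 55.16 MPa, ρ = 735.2 kg/m³
  PEEK: σ_y = 92.70 MPa, ρ = 1300 kg/m³
  brass: σ_y = 142.0 MPa, ρ = 8510 kg/m³
  GFRP laminate: M = 26.9×10⁻³
  elm: M = 19.7×10⁻³
  PEEK: M = 15.8×10⁻³
  brass: M = 3.20×10⁻³
Highest index: GFRP laminate.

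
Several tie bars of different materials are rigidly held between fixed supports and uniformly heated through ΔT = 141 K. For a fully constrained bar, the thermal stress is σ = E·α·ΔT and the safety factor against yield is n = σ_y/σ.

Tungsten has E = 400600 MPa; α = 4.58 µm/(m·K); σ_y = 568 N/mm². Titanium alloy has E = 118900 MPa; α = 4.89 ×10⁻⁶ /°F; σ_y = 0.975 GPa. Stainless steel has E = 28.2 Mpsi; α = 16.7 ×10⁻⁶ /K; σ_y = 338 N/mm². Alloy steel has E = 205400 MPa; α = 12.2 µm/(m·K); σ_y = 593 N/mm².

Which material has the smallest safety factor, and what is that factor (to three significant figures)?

stainless steel, n = 0.738

Converting E to GPa, α to ×10⁻⁶/K, σ_y to MPa, then σ and n for each:
  tungsten: E = 400.6, α = 4.58, σ_y = 568.0 → σ = 259 MPa, n = 2.20
  titanium alloy: E = 118.9, α = 8.80, σ_y = 975.0 → σ = 148 MPa, n = 6.61
  stainless steel: E = 194.4, α = 16.7, σ_y = 338.0 → σ = 458 MPa, n = 0.738
  alloy steel: E = 205.4, α = 12.2, σ_y = 593.0 → σ = 353 MPa, n = 1.68
Smallest n: stainless steel with n = 0.738.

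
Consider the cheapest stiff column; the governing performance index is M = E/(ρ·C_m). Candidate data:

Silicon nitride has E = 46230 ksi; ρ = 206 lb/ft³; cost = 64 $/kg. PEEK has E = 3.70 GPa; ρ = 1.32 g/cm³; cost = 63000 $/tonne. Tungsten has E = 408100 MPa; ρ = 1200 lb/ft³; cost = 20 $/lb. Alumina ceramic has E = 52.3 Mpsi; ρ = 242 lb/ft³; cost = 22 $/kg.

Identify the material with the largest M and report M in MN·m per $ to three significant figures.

In SI units:
  silicon nitride: E = 318.7 GPa, ρ = 3300 kg/m³, cost = 64.00 $/kg
  PEEK: E = 3.700 GPa, ρ = 1320 kg/m³, cost = 63.00 $/kg
  tungsten: E = 408.1 GPa, ρ = 19220 kg/m³, cost = 44.09 $/kg
  alumina ceramic: E = 360.6 GPa, ρ = 3876 kg/m³, cost = 22.00 $/kg
  alumina ceramic: M = 4.23 MN·m per $
  silicon nitride: M = 1.51 MN·m per $
  tungsten: M = 0.482 MN·m per $
  PEEK: M = 0.0445 MN·m per $
Highest index: alumina ceramic.

alumina ceramic, M = 4.23 MN·m per $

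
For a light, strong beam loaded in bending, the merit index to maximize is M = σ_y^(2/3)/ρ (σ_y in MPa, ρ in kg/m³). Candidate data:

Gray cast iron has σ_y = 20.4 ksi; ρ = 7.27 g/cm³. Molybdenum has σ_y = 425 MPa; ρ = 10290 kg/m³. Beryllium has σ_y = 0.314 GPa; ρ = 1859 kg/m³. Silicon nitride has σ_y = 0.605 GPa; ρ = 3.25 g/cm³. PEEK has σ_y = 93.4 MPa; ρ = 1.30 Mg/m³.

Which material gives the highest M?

beryllium

Normalizing units and computing the index:
  gray cast iron: σ_y = 140.7 MPa, ρ = 7270 kg/m³
  molybdenum: σ_y = 425.0 MPa, ρ = 10290 kg/m³
  beryllium: σ_y = 314.0 MPa, ρ = 1859 kg/m³
  silicon nitride: σ_y = 605.0 MPa, ρ = 3250 kg/m³
  PEEK: σ_y = 93.40 MPa, ρ = 1300 kg/m³
  beryllium: M = 24.9×10⁻³
  silicon nitride: M = 22.0×10⁻³
  PEEK: M = 15.8×10⁻³
  molybdenum: M = 5.49×10⁻³
  gray cast iron: M = 3.72×10⁻³
The maximum is for beryllium.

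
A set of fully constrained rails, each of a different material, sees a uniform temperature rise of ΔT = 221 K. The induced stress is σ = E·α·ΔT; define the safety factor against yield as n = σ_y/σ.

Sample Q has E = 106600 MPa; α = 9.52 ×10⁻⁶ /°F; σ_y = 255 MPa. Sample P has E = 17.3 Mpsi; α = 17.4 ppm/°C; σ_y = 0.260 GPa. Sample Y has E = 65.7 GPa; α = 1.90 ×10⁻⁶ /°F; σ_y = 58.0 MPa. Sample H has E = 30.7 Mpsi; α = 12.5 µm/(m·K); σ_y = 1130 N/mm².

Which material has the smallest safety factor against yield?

sample P

With everything in SI (GPa, ×10⁻⁶/K, MPa):
  sample Q: E = 106.6, α = 17.1, σ_y = 255.0 → σ = 404 MPa, n = 0.632
  sample P: E = 119.3, α = 17.4, σ_y = 260.0 → σ = 459 MPa, n = 0.567
  sample Y: E = 65.70, α = 3.42, σ_y = 58.00 → σ = 49.7 MPa, n = 1.17
  sample H: E = 211.7, α = 12.5, σ_y = 1130 → σ = 585 MPa, n = 1.93
Smallest n: sample P with n = 0.567.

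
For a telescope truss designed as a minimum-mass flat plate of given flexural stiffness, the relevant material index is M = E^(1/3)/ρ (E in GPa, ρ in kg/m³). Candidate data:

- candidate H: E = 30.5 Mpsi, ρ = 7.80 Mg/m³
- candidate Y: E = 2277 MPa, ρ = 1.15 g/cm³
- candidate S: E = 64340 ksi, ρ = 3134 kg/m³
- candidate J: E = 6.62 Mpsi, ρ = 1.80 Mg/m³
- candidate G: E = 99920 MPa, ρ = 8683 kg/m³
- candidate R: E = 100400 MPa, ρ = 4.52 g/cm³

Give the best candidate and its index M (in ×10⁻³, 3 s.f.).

Putting every candidate on a common basis:
  candidate H: E = 210.3 GPa, ρ = 7800 kg/m³
  candidate Y: E = 2.277 GPa, ρ = 1150 kg/m³
  candidate S: E = 443.6 GPa, ρ = 3134 kg/m³
  candidate J: E = 45.64 GPa, ρ = 1800 kg/m³
  candidate G: E = 99.92 GPa, ρ = 8683 kg/m³
  candidate R: E = 100.4 GPa, ρ = 4520 kg/m³
  candidate S: M = 2.43×10⁻³
  candidate J: M = 1.99×10⁻³
  candidate Y: M = 1.14×10⁻³
  candidate R: M = 1.03×10⁻³
  candidate H: M = 0.762×10⁻³
  candidate G: M = 0.534×10⁻³
The maximum is for candidate S.

candidate S, M = 2.43×10⁻³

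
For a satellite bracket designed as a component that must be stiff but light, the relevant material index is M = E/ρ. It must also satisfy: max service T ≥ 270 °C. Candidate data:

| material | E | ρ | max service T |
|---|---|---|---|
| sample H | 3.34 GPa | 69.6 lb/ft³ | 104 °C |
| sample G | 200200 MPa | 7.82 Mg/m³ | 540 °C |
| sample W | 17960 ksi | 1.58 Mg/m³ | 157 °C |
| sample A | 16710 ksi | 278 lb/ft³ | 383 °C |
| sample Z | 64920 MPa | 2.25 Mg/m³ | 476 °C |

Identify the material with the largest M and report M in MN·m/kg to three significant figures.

sample Z, M = 28.9 MN·m/kg

Screen on constraints: max service T ≥ 270 °C. Survivors: sample G, sample A, sample Z.
After converting to SI:
  sample G: E = 200.2 GPa, ρ = 7820 kg/m³
  sample A: E = 115.2 GPa, ρ = 4453 kg/m³
  sample Z: E = 64.92 GPa, ρ = 2250 kg/m³
  sample Z: M = 28.9 MN·m/kg
  sample A: M = 25.9 MN·m/kg
  sample G: M = 25.6 MN·m/kg
The maximum is for sample Z.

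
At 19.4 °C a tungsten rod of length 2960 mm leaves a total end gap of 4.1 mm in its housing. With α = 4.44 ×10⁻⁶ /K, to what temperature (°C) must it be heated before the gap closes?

331 °C

α·L₀·ΔT = 4.1 mm ⇒ ΔT = 4.1 / (4.44×10⁻⁶ × 2960.0) = 312.0 K.
T = 19.4 + 312.0 = 331.4 °C.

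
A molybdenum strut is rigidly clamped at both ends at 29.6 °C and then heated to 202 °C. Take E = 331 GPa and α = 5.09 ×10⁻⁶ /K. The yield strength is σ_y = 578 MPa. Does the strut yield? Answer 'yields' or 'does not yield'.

ΔT = 172.4 K. Constrained thermal stress σ = E·α·ΔT = 331.0×10³ MPa × 5.09×10⁻⁶ × 172.4 = 290 MPa (compressive).
Compare to σ_y = 578 MPa: σ < σ_y, so it does not yield.

does not yield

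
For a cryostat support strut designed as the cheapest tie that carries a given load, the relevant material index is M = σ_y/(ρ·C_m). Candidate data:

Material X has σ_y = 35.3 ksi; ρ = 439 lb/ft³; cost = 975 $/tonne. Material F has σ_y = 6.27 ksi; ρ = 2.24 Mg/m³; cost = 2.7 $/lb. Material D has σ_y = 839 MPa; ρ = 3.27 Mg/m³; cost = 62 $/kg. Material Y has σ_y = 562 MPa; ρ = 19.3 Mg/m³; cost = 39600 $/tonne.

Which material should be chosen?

material X

After converting to SI:
  material X: σ_y = 243.4 MPa, ρ = 7032 kg/m³, cost = 0.9750 $/kg
  material F: σ_y = 43.23 MPa, ρ = 2240 kg/m³, cost = 5.952 $/kg
  material D: σ_y = 839.0 MPa, ρ = 3270 kg/m³, cost = 62.00 $/kg
  material Y: σ_y = 562.0 MPa, ρ = 19300 kg/m³, cost = 39.60 $/kg
  material X: M = 35.5 kN·m per $
  material D: M = 4.14 kN·m per $
  material F: M = 3.24 kN·m per $
  material Y: M = 0.735 kN·m per $
Highest index: material X.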